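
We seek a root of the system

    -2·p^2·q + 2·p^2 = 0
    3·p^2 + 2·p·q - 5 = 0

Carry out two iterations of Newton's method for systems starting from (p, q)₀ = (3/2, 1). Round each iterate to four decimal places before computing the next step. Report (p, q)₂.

(1.0017, 1.0000)

At (3/2, 1): F = (0.0000, 4.7500).
Jacobian J = [[-4·p·q + 4·p, -2·p^2], [6·p + 2·q, 2·p]].
At the point, J = [[0.0000, -4.5000], [11.0000, 3.0000]] (det J = 49.5000).
Solving J·Δ = −F gives Δ = (-0.4318, 0.0000).
Then the next iterate is (p, q)₁ = (1.0682, 1.0000).
Round to (1.0682, 1.0000) and repeat: F = (0.0000, 0.559554), J = [[0.0000, -2.282102], [8.4092, 2.1364]].
Δ = (-0.0665, 0.0000), so (p, q)₂ = (1.0017, 1.0000).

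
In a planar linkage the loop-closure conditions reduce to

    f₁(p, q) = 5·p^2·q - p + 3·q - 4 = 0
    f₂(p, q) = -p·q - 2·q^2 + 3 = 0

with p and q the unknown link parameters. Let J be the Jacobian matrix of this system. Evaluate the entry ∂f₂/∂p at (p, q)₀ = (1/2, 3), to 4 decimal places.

∂f₂/∂p = -q.
At (1/2, 3) this is -3.0000.

-3.0000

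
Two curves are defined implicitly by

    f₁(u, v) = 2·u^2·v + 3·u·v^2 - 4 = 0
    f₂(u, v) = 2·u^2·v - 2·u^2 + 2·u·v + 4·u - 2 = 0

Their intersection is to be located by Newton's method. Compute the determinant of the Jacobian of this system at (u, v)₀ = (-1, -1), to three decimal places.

J = [[4·u·v + 3·v^2, 2·u^2 + 6·u·v], [4·u·v - 4·u + 2·v + 4, 2·u^2 + 2·u]].
At the point, J = [[7.000, 8.000], [10.000, 0.000]].
det J = -80.000.

-80.000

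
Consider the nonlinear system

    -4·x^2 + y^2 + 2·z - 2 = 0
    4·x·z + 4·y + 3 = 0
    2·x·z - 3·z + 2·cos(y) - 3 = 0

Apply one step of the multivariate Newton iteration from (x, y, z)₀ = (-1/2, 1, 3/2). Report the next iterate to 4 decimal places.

At (-1/2, 1, 3/2): F = (1.0000, 4.0000, -7.919395).
Jacobian J = [[-8·x, 2·y, 2], [4·z, 4, 4·x], [2·z, -2·sin(y), 2·x - 3]].
At the point, J = [[4.0000, 2.0000, 2.0000], [6.0000, 4.0000, -2.0000], [3.0000, -1.682942, -4.0000]] (det J = -85.658839).
Solving J·Δ = −F gives Δ = (1.0998, -2.6663, -0.0333).
Then the next iterate is (x, y, z)₁ = (0.5998, -1.6663, 1.4667).

(0.5998, -1.6663, 1.4667)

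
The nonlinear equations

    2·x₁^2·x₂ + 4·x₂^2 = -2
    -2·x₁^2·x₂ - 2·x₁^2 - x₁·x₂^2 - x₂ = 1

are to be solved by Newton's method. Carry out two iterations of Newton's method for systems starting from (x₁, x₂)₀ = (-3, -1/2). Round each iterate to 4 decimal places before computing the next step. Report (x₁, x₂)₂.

At (-3, -1/2): F = (-6.0000, -8.7500).
Jacobian J = [[4·x₁·x₂, 2·x₁^2 + 8·x₂], [-4·x₁·x₂ - 4·x₁ - x₂^2, -2·x₁^2 - 2·x₁·x₂ - 1]].
At the point, J = [[6.0000, 14.0000], [5.7500, -22.0000]] (det J = -212.5000).
Solving J·Δ = −F gives Δ = (1.1976, -0.0847).
Then the next iterate is (x₁, x₂)₁ = (-1.8024, -0.5847).
Round to (-1.8024, -0.5847) and repeat: F = (-0.431470, -2.497431), J = [[4.215453, 1.819692], [2.652273, -9.605018]].
Δ = (0.1917, -0.2071), so (x₁, x₂)₂ = (-1.6107, -0.7918).

(-1.6107, -0.7918)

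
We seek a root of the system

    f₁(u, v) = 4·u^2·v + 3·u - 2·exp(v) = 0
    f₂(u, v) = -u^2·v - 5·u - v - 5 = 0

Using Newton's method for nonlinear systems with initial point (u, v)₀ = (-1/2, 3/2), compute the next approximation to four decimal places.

(-1.4798, 0.7436)

At (-1/2, 3/2): F = (-8.963378, -4.3750).
Jacobian J = [[8·u·v + 3, 4·u^2 - 2·exp(v)], [-2·u·v - 5, -u^2 - 1]].
At the point, J = [[-3.0000, -7.963378], [-3.5000, -1.2500]] (det J = -24.121823).
Solving J·Δ = −F gives Δ = (-0.9798, -0.7564).
Then the next iterate is (u, v)₁ = (-1.4798, 0.7436).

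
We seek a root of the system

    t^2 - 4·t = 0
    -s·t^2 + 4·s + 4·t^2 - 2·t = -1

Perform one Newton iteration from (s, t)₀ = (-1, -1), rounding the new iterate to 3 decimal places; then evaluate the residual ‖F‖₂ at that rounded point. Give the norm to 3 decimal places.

At (-1, -1): F = (5.000, 4.000).
Jacobian J = [[0, 2·t - 4], [-t^2 + 4, -2·s·t + 8·t - 2]].
At the point, J = [[0.000, -6.000], [3.000, -12.000]] (det J = 18.000).
Solving J·Δ = −F gives Δ = (2.000, 0.833).
Then the next iterate is (s, t)₁ = (1.000, -0.167).
Re-evaluating at (1.000, -0.167): F = (0.69589, 5.41767), so ‖F‖₂ = 5.462.

5.462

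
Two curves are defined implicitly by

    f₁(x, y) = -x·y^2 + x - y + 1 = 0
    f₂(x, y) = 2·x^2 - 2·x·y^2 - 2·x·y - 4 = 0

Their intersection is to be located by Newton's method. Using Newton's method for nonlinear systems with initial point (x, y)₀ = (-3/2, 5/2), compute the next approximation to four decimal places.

At (-3/2, 5/2): F = (6.3750, 26.7500).
Jacobian J = [[-y^2 + 1, -2·x·y - 1], [4·x - 2·y^2 - 2·y, -4·x·y - 2·x]].
At the point, J = [[-5.2500, 6.5000], [-23.5000, 18.0000]] (det J = 58.2500).
Solving J·Δ = −F gives Δ = (1.0150, -0.1609).
Then the next iterate is (x, y)₁ = (-0.4850, 2.3391).

(-0.4850, 2.3391)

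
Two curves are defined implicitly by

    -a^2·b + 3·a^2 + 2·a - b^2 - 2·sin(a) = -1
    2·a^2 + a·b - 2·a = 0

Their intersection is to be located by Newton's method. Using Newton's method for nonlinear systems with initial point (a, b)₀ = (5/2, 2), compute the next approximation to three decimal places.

(1.325, 1.702)

At (5/2, 2): F = (7.05306, 12.500).
Jacobian J = [[-2·a·b + 6·a - 2·cos(a) + 2, -a^2 - 2·b], [4·a + b - 2, a]].
At the point, J = [[8.60229, -10.250], [10.000, 2.500]] (det J = 124.00572).
Solving J·Δ = −F gives Δ = (-1.175, -0.298).
Then the next iterate is (a, b)₁ = (1.325, 1.702).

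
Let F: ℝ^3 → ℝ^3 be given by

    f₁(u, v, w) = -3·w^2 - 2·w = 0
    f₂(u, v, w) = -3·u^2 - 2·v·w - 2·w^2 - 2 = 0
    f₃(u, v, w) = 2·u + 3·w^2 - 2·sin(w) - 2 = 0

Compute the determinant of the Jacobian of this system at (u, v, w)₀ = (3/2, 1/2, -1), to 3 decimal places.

-16.000

J = [[0, 0, -6·w - 2], [-6·u, -2·w, -2·v - 4·w], [2, 0, 6·w - 2·cos(w)]].
At the point, J = [[0.000, 0.000, 4.000], [-9.000, 2.000, 3.000], [2.000, 0.000, -7.08060]].
det J = -16.000.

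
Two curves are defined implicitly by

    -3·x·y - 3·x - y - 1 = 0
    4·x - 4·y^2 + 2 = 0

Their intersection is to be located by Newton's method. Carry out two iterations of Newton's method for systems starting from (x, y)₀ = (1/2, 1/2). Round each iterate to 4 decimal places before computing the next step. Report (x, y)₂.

At (1/2, 1/2): F = (-3.7500, 3.0000).
Jacobian J = [[-3·y - 3, -3·x - 1], [4, -8·y]].
At the point, J = [[-4.5000, -2.5000], [4.0000, -4.0000]] (det J = 28.0000).
Solving J·Δ = −F gives Δ = (-0.8036, -0.0536).
Then the next iterate is (x, y)₁ = (-0.3036, 0.4464).
Round to (-0.3036, 0.4464) and repeat: F = (-0.129019, -0.011492), J = [[-4.3392, -0.0892], [4.0000, -3.5712]].
Δ = (-0.0290, -0.0357), so (x, y)₂ = (-0.3326, 0.4107).

(-0.3326, 0.4107)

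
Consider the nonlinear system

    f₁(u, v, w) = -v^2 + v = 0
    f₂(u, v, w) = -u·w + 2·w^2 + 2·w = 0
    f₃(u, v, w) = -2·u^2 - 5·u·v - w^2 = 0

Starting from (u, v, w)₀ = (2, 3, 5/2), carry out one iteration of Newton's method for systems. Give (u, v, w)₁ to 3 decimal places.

(0.928, 1.800, 0.982)

At (2, 3, 5/2): F = (-6.000, 12.500, -44.250).
Jacobian J = [[0, -2·v + 1, 0], [-w, 0, -u + 4·w + 2], [-4·u - 5·v, -5·u, -2·w]].
At the point, J = [[0.000, -5.000, 0.000], [-2.500, 0.000, 10.000], [-23.000, -10.000, -5.000]] (det J = 1212.500).
Solving J·Δ = −F gives Δ = (-1.072, -1.200, -1.518).
Then the next iterate is (u, v, w)₁ = (0.928, 1.800, 0.982).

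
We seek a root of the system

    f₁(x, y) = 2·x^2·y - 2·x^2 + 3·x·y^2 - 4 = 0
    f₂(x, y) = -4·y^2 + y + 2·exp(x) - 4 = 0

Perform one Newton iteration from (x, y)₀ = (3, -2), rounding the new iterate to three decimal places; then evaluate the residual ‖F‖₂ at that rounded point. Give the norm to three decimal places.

20.357

At (3, -2): F = (-22.000, 18.17107).
Jacobian J = [[4·x·y - 4·x + 3·y^2, 2·x^2 + 6·x·y], [2·exp(x), -8·y + 1]].
At the point, J = [[-24.000, -18.000], [40.17107, 17.000]] (det J = 315.07933).
Solving J·Δ = −F gives Δ = (0.149, -1.421).
Then the next iterate is (x, y)₁ = (3.149, -3.421).
Re-evaluating at (3.149, -3.421): F = (18.88147, -7.60848), so ‖F‖₂ = 20.357.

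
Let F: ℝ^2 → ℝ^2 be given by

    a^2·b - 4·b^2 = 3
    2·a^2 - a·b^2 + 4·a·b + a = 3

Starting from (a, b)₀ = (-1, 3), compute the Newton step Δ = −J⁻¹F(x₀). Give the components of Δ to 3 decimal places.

(-15.583, 2.500)

At (-1, 3): F = (-36.000, -5.000).
Jacobian J = [[2·a·b, a^2 - 8·b], [4·a - b^2 + 4·b + 1, -2·a·b + 4·a]].
At the point, J = [[-6.000, -23.000], [0.000, 2.000]] (det J = -12.000).
Solving J·Δ = −F gives Δ = (-15.583, 2.500).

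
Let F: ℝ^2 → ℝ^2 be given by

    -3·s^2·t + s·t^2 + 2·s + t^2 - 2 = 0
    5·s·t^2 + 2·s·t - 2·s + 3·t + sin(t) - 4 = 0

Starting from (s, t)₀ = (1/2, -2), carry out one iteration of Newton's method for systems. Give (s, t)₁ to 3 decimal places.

(4.390, 5.878)

At (1/2, -2): F = (6.500, -3.90930).
Jacobian J = [[-6·s·t + t^2 + 2, -3·s^2 + 2·s·t + 2·t], [5·t^2 + 2·t - 2, 10·s·t + 2·s + cos(t) + 3]].
At the point, J = [[12.000, -6.750], [14.000, -6.41615]] (det J = 17.50624).
Solving J·Δ = −F gives Δ = (3.890, 7.878).
Then the next iterate is (s, t)₁ = (4.390, 5.878).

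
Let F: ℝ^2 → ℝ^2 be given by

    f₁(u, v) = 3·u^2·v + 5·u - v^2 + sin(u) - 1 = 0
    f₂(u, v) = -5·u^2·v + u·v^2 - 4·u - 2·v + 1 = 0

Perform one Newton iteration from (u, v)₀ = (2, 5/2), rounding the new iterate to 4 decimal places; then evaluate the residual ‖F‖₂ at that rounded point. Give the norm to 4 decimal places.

At (2, 5/2): F = (33.659297, -49.5000).
Jacobian J = [[6·u·v + cos(u) + 5, 3·u^2 - 2·v], [-10·u·v + v^2 - 4, -5·u^2 + 2·u·v - 2]].
At the point, J = [[34.583853, 7.0000], [-47.7500, -12.0000]] (det J = -80.756238).
Solving J·Δ = −F gives Δ = (-0.7109, -1.2961).
Then the next iterate is (u, v)₁ = (1.2891, 1.2039).
Re-evaluating at (1.2891, 1.2039): F = (10.958557, -14.698888), so ‖F‖₂ = 18.3343.

18.3343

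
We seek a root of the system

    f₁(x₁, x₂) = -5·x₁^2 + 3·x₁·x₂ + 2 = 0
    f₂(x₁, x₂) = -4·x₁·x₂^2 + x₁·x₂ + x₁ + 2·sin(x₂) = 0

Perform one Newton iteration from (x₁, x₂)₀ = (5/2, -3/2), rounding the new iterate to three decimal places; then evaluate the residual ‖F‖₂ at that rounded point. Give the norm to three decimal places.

12.266

At (5/2, -3/2): F = (-40.500, -25.74499).
Jacobian J = [[-10·x₁ + 3·x₂, 3·x₁], [-4·x₂^2 + x₂ + 1, -8·x₁·x₂ + x₁ + 2·cos(x₂)]].
At the point, J = [[-29.500, 7.500], [-9.500, 32.64147]] (det J = -891.67349).
Solving J·Δ = −F gives Δ = (-1.266, 0.420).
Then the next iterate is (x₁, x₂)₁ = (1.234, -1.080).
Re-evaluating at (1.234, -1.080): F = (-9.61194, -7.61999), so ‖F‖₂ = 12.266.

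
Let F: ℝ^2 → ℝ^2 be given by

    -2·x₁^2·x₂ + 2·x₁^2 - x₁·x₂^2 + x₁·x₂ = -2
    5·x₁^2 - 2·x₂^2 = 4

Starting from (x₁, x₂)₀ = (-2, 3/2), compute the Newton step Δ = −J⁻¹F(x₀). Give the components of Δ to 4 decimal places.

At (-2, 3/2): F = (-0.5000, 11.5000).
Jacobian J = [[-4·x₁·x₂ + 4·x₁ - x₂^2 + x₂, -2·x₁^2 - 2·x₁·x₂ + x₁], [10·x₁, -4·x₂]].
At the point, J = [[3.2500, -4.0000], [-20.0000, -6.0000]] (det J = -99.5000).
Solving J·Δ = −F gives Δ = (0.4925, 0.2751).

(0.4925, 0.2751)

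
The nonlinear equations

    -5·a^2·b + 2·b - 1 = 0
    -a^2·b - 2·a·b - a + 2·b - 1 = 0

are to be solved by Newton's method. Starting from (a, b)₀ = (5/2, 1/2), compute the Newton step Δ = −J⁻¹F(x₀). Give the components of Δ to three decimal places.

(-5.820, 1.953)

At (5/2, 1/2): F = (-15.625, -8.125).
Jacobian J = [[-10·a·b, -5·a^2 + 2], [-2·a·b - 2·b - 1, -a^2 - 2·a + 2]].
At the point, J = [[-12.500, -29.250], [-4.500, -9.250]] (det J = -16.000).
Solving J·Δ = −F gives Δ = (-5.820, 1.953).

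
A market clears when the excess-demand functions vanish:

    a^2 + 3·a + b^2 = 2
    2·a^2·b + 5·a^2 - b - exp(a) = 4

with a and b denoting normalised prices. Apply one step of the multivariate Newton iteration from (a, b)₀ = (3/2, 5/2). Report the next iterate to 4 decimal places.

At (3/2, 5/2): F = (11.0000, 11.518311).
Jacobian J = [[2·a + 3, 2·b], [4·a·b + 10·a - exp(a), 2·a^2 - 1]].
At the point, J = [[6.0000, 5.0000], [25.518311, 3.5000]] (det J = -106.591555).
Solving J·Δ = −F gives Δ = (-0.1791, -1.9851).
Then the next iterate is (a, b)₁ = (1.3209, 0.5149).

(1.3209, 0.5149)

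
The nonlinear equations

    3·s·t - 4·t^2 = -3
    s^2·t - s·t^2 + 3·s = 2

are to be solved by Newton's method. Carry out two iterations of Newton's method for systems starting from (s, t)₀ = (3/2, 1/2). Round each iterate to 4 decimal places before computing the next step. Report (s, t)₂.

At (3/2, 1/2): F = (4.2500, 3.2500).
Jacobian J = [[3·t, 3·s - 8·t], [2·s·t - t^2 + 3, s^2 - 2·s·t]].
At the point, J = [[1.5000, 0.5000], [4.2500, 0.7500]] (det J = -1.0000).
Solving J·Δ = −F gives Δ = (1.5625, -13.1875).
Then the next iterate is (s, t)₁ = (3.0625, -12.6875).
Round to (3.0625, -12.6875) and repeat: F = (-757.457031, -604.786133), J = [[-38.0625, 110.6875], [-235.683594, 87.089844]].
Δ = (-0.0428, 6.8285), so (s, t)₂ = (3.0197, -5.8590).

(3.0197, -5.8590)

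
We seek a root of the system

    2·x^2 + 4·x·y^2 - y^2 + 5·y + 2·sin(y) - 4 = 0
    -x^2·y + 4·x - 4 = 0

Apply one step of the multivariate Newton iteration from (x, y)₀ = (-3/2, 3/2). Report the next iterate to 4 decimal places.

(0.0554, 1.4313)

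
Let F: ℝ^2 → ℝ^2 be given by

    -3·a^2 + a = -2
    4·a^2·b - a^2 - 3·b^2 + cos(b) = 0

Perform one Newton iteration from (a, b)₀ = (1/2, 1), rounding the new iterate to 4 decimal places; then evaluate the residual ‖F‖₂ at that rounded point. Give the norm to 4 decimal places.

3.9760

At (1/2, 1): F = (1.7500, -1.709698).
Jacobian J = [[-6·a + 1, 0], [8·a·b - 2·a, 4·a^2 - 6·b - sin(b)]].
At the point, J = [[-2.0000, 0.0000], [3.0000, -5.841471]] (det J = 11.682942).
Solving J·Δ = −F gives Δ = (0.8750, 0.1567).
Then the next iterate is (a, b)₁ = (1.3750, 1.1567).
Re-evaluating at (1.3750, 1.1567): F = (-2.296875, 3.245417), so ‖F‖₂ = 3.9760.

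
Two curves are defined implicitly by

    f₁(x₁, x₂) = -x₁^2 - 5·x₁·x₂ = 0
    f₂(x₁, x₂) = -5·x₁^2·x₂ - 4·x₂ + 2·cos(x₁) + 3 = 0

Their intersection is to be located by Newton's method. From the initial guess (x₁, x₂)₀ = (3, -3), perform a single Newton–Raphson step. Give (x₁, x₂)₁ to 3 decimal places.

(2.496, -0.903)

At (3, -3): F = (36.000, 148.02002).
Jacobian J = [[-2·x₁ - 5·x₂, -5·x₁], [-10·x₁·x₂ - 2·sin(x₁), -5·x₁^2 - 4]].
At the point, J = [[9.000, -15.000], [89.71776, -49.000]] (det J = 904.76640).
Solving J·Δ = −F gives Δ = (-0.504, 2.097).
Then the next iterate is (x₁, x₂)₁ = (2.496, -0.903).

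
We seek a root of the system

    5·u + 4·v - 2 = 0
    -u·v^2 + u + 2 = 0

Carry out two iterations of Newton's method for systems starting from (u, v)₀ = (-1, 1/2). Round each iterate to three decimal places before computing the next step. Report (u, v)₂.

(2.833, -3.041)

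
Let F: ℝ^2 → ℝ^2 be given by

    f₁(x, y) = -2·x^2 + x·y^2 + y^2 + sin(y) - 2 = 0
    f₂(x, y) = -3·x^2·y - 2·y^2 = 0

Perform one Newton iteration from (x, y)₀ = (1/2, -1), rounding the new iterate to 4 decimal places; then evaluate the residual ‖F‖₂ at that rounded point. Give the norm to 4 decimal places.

44.4222

At (1/2, -1): F = (-1.841471, -1.2500).
Jacobian J = [[-4·x + y^2, 2·x·y + 2·y + cos(y)], [-6·x·y, -3·x^2 - 4·y]].
At the point, J = [[-1.0000, -2.459698], [3.0000, 3.2500]] (det J = 4.129093).
Solving J·Δ = −F gives Δ = (2.1940, -1.6407).
Then the next iterate is (x, y)₁ = (2.6940, -2.6407).
Re-evaluating at (2.6940, -2.6407): F = (8.763877, 43.549125), so ‖F‖₂ = 44.4222.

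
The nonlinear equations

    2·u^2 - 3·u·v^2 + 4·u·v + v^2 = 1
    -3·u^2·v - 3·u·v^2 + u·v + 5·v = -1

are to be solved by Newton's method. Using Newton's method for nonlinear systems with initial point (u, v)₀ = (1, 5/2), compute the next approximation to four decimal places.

At (1, 5/2): F = (-1.5000, -10.2500).
Jacobian J = [[4·u - 3·v^2 + 4·v, -6·u·v + 4·u + 2·v], [-6·u·v - 3·v^2 + v, -3·u^2 - 6·u·v + u + 5]].
At the point, J = [[-4.7500, -6.0000], [-31.2500, -12.0000]] (det J = -130.5000).
Solving J·Δ = −F gives Δ = (-0.3333, 0.0139).
Then the next iterate is (u, v)₁ = (0.6667, 2.5139).

(0.6667, 2.5139)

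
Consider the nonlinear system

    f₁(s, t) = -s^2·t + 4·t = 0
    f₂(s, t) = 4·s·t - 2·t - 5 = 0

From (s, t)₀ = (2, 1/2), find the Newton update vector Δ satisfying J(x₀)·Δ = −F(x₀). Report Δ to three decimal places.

(0.000, 0.333)

At (2, 1/2): F = (0.000, -2.000).
Jacobian J = [[-2·s·t, -s^2 + 4], [4·t, 4·s - 2]].
At the point, J = [[-2.000, 0.000], [2.000, 6.000]] (det J = -12.000).
Solving J·Δ = −F gives Δ = (0.000, 0.333).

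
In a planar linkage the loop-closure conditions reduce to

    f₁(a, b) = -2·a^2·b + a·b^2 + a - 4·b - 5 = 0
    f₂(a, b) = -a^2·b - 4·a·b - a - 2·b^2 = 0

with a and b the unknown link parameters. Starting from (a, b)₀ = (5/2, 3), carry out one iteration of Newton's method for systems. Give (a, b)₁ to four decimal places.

At (5/2, 3): F = (-29.5000, -69.2500).
Jacobian J = [[-4·a·b + b^2 + 1, -2·a^2 + 2·a·b - 4], [-2·a·b - 4·b - 1, -a^2 - 4·a - 4·b]].
At the point, J = [[-20.0000, -1.5000], [-28.0000, -28.2500]] (det J = 523.0000).
Solving J·Δ = −F gives Δ = (-1.3948, -1.0688).
Then the next iterate is (a, b)₁ = (1.1052, 1.9312).

(1.1052, 1.9312)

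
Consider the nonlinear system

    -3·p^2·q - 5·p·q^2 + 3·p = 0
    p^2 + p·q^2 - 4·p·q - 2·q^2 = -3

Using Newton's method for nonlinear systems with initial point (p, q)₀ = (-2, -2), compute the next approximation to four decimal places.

(-1.8380, -1.0123)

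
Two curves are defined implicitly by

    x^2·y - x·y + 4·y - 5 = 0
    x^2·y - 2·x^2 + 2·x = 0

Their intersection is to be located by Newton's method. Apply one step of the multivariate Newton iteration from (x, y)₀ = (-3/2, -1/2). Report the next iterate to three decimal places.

At (-3/2, -1/2): F = (-8.875, -8.625).
Jacobian J = [[2·x·y - y, x^2 - x + 4], [2·x·y - 4·x + 2, x^2]].
At the point, J = [[2.000, 7.750], [9.500, 2.250]] (det J = -69.125).
Solving J·Δ = −F gives Δ = (0.678, 0.970).
Then the next iterate is (x, y)₁ = (-0.822, 0.470).

(-0.822, 0.470)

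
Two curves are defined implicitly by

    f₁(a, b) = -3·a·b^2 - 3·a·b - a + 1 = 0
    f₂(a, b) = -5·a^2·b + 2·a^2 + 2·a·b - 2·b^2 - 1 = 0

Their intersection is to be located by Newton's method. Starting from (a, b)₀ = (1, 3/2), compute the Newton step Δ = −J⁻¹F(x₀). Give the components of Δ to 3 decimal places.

(-0.368, -0.561)

At (1, 3/2): F = (-11.250, -8.000).
Jacobian J = [[-3·b^2 - 3·b - 1, -6·a·b - 3·a], [-10·a·b + 4·a + 2·b, -5·a^2 + 2·a - 4·b]].
At the point, J = [[-12.250, -12.000], [-8.000, -9.000]] (det J = 14.250).
Solving J·Δ = −F gives Δ = (-0.368, -0.561).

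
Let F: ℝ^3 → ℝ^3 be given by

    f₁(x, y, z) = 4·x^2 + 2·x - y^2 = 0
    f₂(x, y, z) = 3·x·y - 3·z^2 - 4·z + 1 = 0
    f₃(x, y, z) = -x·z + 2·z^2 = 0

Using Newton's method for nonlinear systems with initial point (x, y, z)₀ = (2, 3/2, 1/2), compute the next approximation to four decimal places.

(1.0000, 1.4167, 0.8214)

At (2, 3/2, 1/2): F = (17.7500, 7.2500, -0.5000).
Jacobian J = [[8·x + 2, -2·y, 0], [3·y, 3·x, -6·z - 4], [-z, 0, -x + 4·z]].
At the point, J = [[18.0000, -3.0000, 0.0000], [4.5000, 6.0000, -7.0000], [-0.5000, 0.0000, 0.0000]] (det J = -10.5000).
Solving J·Δ = −F gives Δ = (-1.0000, -0.0833, 0.3214).
Then the next iterate is (x, y, z)₁ = (1.0000, 1.4167, 0.8214).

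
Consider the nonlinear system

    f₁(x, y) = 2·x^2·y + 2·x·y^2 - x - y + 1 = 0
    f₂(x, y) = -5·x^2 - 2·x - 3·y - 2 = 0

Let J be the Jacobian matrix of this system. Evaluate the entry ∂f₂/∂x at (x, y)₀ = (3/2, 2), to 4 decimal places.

-17.0000

∂f₂/∂x = -10·x - 2.
At (3/2, 2) this is -17.0000.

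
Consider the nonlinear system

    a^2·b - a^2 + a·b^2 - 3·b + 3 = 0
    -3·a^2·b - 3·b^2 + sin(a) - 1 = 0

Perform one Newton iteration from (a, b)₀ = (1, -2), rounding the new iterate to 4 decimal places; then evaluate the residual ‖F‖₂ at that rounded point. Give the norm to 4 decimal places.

3.2051

At (1, -2): F = (10.0000, -6.158529).
Jacobian J = [[2·a·b - 2·a + b^2, a^2 + 2·a·b - 3], [-6·a·b + cos(a), -3·a^2 - 6·b]].
At the point, J = [[-2.0000, -6.0000], [12.540302, 9.0000]] (det J = 57.241814).
Solving J·Δ = −F gives Δ = (-0.9267, 1.9756).
Then the next iterate is (a, b)₁ = (0.0733, -0.0244).
Re-evaluating at (0.0733, -0.0244): F = (3.067740, -0.928158), so ‖F‖₂ = 3.2051.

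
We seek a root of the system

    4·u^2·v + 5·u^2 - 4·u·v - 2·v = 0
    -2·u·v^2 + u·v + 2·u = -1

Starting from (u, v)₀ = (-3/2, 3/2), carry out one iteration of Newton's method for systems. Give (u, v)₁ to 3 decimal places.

At (-3/2, 3/2): F = (30.750, 2.500).
Jacobian J = [[8·u·v + 10·u - 4·v, 4·u^2 - 4·u - 2], [-2·v^2 + v + 2, -4·u·v + u]].
At the point, J = [[-39.000, 13.000], [-1.000, 7.500]] (det J = -279.500).
Solving J·Δ = −F gives Δ = (0.709, -0.239).
Then the next iterate is (u, v)₁ = (-0.791, 1.261).

(-0.791, 1.261)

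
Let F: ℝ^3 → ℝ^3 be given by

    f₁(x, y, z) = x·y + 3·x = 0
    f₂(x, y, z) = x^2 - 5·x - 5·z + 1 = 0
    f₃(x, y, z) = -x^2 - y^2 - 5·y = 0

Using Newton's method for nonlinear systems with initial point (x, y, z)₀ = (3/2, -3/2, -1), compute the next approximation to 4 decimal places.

At (3/2, -3/2, -1): F = (2.2500, 0.7500, 3.0000).
Jacobian J = [[y + 3, x, 0], [2·x - 5, 0, -5], [-2·x, -2·y - 5, 0]].
At the point, J = [[1.5000, 1.5000, 0.0000], [-2.0000, 0.0000, -5.0000], [-3.0000, -2.0000, 0.0000]] (det J = 7.5000).
Solving J·Δ = −F gives Δ = (6.0000, -7.5000, -2.2500).
Then the next iterate is (x, y, z)₁ = (7.5000, -9.0000, -3.2500).

(7.5000, -9.0000, -3.2500)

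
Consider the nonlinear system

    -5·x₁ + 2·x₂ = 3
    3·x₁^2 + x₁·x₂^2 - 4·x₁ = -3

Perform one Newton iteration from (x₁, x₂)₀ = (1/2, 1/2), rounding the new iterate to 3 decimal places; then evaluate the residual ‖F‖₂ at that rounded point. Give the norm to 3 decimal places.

709.594

At (1/2, 1/2): F = (-4.500, 1.875).
Jacobian J = [[-5, 2], [6·x₁ + x₂^2 - 4, 2·x₁·x₂]].
At the point, J = [[-5.000, 2.000], [-0.750, 0.500]] (det J = -1.000).
Solving J·Δ = −F gives Δ = (-6.000, -12.750).
Then the next iterate is (x₁, x₂)₁ = (-5.500, -12.250).
Re-evaluating at (-5.500, -12.250): F = (0.000, -709.59375), so ‖F‖₂ = 709.594.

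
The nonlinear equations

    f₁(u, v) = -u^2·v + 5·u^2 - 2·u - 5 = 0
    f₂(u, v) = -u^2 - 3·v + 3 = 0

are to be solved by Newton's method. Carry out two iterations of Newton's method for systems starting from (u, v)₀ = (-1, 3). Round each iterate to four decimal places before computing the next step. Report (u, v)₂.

At (-1, 3): F = (-1.0000, -7.0000).
Jacobian J = [[-2·u·v + 10·u - 2, -u^2], [-2·u, -3]].
At the point, J = [[-6.0000, -1.0000], [2.0000, -3.0000]] (det J = 20.0000).
Solving J·Δ = −F gives Δ = (0.2000, -2.2000).
Then the next iterate is (u, v)₁ = (-0.8000, 0.8000).
Round to (-0.8000, 0.8000) and repeat: F = (-0.7120, -0.0400), J = [[-8.7200, -0.6400], [1.6000, -3.0000]].
Δ = (-0.0776, -0.0547), so (u, v)₂ = (-0.8776, 0.7453).

(-0.8776, 0.7453)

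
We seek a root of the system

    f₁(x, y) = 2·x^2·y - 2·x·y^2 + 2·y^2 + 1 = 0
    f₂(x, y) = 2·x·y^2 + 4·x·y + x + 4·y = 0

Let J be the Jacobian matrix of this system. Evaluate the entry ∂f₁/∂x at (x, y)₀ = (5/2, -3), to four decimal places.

∂f₁/∂x = 4·x·y - 2·y^2.
At (5/2, -3) this is -48.0000.

-48.0000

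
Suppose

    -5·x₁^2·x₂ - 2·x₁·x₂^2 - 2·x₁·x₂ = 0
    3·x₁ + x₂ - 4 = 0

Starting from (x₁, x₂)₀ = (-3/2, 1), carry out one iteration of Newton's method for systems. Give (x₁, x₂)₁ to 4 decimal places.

(-0.2535, 4.7606)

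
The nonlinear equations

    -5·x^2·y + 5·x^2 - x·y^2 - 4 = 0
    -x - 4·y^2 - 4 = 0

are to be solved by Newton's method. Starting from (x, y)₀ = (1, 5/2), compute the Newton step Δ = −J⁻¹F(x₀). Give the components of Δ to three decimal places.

(-0.133, -1.493)

At (1, 5/2): F = (-17.750, -30.000).
Jacobian J = [[-10·x·y + 10·x - y^2, -5·x^2 - 2·x·y], [-1, -8·y]].
At the point, J = [[-21.250, -10.000], [-1.000, -20.000]] (det J = 415.000).
Solving J·Δ = −F gives Δ = (-0.133, -1.493).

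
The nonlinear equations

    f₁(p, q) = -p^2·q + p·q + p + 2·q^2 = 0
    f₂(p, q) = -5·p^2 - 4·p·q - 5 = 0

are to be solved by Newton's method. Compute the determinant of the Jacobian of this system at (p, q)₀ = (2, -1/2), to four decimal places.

J = [[-2·p·q + q + 1, -p^2 + p + 4·q], [-10·p - 4·q, -4·p]].
At the point, J = [[2.5000, -4.0000], [-18.0000, -8.0000]].
det J = -92.0000.

-92.0000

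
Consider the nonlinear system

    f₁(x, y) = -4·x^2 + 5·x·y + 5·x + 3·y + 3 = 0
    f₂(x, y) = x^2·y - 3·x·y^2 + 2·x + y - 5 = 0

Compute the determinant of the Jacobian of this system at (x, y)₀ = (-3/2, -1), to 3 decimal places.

-60.000

J = [[-8·x + 5·y + 5, 5·x + 3], [2·x·y - 3·y^2 + 2, x^2 - 6·x·y + 1]].
At the point, J = [[12.000, -4.500], [2.000, -5.750]].
det J = -60.000.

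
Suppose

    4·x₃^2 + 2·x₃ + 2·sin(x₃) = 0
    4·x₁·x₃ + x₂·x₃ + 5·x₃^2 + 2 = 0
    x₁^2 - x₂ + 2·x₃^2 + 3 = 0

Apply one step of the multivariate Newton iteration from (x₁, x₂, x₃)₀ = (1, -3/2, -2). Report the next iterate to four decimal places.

(0.0809, 4.6702, -1.3136)

At (1, -3/2, -2): F = (10.181405, 17.0000, 13.5000).
Jacobian J = [[0, 0, 8·x₃ + 2·cos(x₃) + 2], [4·x₃, x₃, 4·x₁ + x₂ + 10·x₃], [2·x₁, -1, 4·x₃]].
At the point, J = [[0.0000, 0.0000, -14.832294], [-8.0000, -2.0000, -17.5000], [2.0000, -1.0000, -8.0000]] (det J = -177.987524).
Solving J·Δ = −F gives Δ = (-0.9191, 6.1702, 0.6864).
Then the next iterate is (x₁, x₂, x₃)₁ = (0.0809, 4.6702, -1.3136).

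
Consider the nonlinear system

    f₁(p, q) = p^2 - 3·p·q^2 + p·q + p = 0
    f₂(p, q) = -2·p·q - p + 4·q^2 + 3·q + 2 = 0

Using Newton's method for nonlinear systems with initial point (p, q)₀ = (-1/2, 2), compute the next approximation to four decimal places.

(-0.7942, 0.6014)

At (-1/2, 2): F = (4.7500, 26.5000).
Jacobian J = [[2·p - 3·q^2 + q + 1, -6·p·q + p], [-2·q - 1, -2·p + 8·q + 3]].
At the point, J = [[-10.0000, 5.5000], [-5.0000, 20.0000]] (det J = -172.5000).
Solving J·Δ = −F gives Δ = (-0.2942, -1.3986).
Then the next iterate is (p, q)₁ = (-0.7942, 0.6014).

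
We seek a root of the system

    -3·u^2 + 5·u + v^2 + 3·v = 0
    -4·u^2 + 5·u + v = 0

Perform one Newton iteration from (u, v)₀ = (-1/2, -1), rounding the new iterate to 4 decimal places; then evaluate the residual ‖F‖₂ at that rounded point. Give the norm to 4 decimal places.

At (-1/2, -1): F = (-5.2500, -4.5000).
Jacobian J = [[-6·u + 5, 2·v + 3], [-8·u + 5, 1]].
At the point, J = [[8.0000, 1.0000], [9.0000, 1.0000]] (det J = -1.0000).
Solving J·Δ = −F gives Δ = (-0.7500, 11.2500).
Then the next iterate is (u, v)₁ = (-1.2500, 10.2500).
Re-evaluating at (-1.2500, 10.2500): F = (124.8750, -2.2500), so ‖F‖₂ = 124.8953.

124.8953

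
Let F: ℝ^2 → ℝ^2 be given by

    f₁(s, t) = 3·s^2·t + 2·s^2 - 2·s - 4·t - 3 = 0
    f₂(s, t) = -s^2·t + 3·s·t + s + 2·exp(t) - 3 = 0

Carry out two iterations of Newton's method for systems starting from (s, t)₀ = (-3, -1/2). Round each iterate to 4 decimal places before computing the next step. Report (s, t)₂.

At (-3, -1/2): F = (9.5000, 4.213061).
Jacobian J = [[6·s·t + 4·s - 2, 3·s^2 - 4], [-2·s·t + 3·t + 1, -s^2 + 3·s + 2·exp(t)]].
At the point, J = [[-5.0000, 23.0000], [-3.5000, -16.786939]] (det J = 164.434693).
Solving J·Δ = −F gives Δ = (1.5591, -0.0741).
Then the next iterate is (s, t)₁ = (-1.4409, -0.5741).
Round to (-1.4409, -0.5741) and repeat: F = (2.754759, 0.359127), J = [[-2.800276, 2.228578], [-2.376741, -5.272470]].
Δ = (0.7639, -0.2762), so (s, t)₂ = (-0.6770, -0.8503).

(-0.6770, -0.8503)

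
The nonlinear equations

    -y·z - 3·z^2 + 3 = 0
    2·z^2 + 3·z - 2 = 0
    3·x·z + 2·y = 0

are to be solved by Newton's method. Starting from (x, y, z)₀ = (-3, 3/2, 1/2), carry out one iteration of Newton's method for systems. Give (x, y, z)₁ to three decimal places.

(-6.000, 4.500, 0.500)

At (-3, 3/2, 1/2): F = (1.500, 0.000, -1.500).
Jacobian J = [[0, -z, -y - 6·z], [0, 0, 4·z + 3], [3·z, 2, 3·x]].
At the point, J = [[0.000, -0.500, -4.500], [0.000, 0.000, 5.000], [1.500, 2.000, -9.000]] (det J = -3.750).
Solving J·Δ = −F gives Δ = (-3.000, 3.000, 0.000).
Then the next iterate is (x, y, z)₁ = (-6.000, 4.500, 0.500).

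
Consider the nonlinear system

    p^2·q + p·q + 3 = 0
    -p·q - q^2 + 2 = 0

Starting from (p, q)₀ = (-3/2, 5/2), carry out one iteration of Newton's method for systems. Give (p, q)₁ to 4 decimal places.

(-0.6387, 1.7419)

At (-3/2, 5/2): F = (4.8750, -0.5000).
Jacobian J = [[2·p·q + q, p^2 + p], [-q, -p - 2·q]].
At the point, J = [[-5.0000, 0.7500], [-2.5000, -3.5000]] (det J = 19.3750).
Solving J·Δ = −F gives Δ = (0.8613, -0.7581).
Then the next iterate is (p, q)₁ = (-0.6387, 1.7419).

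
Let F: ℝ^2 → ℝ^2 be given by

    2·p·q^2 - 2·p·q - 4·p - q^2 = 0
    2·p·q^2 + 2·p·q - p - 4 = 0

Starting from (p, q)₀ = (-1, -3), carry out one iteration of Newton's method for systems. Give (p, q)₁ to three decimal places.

(-0.500, -2.050)

At (-1, -3): F = (-29.000, -15.000).
Jacobian J = [[2·q^2 - 2·q - 4, 4·p·q - 2·p - 2·q], [2·q^2 + 2·q - 1, 4·p·q + 2·p]].
At the point, J = [[20.000, 20.000], [11.000, 10.000]] (det J = -20.000).
Solving J·Δ = −F gives Δ = (0.500, 0.950).
Then the next iterate is (p, q)₁ = (-0.500, -2.050).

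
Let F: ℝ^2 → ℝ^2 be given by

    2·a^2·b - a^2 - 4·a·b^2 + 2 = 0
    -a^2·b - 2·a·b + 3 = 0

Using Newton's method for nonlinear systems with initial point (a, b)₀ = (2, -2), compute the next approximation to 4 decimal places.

At (2, -2): F = (-50.0000, 19.0000).
Jacobian J = [[4·a·b - 2·a - 4·b^2, 2·a^2 - 8·a·b], [-2·a·b - 2·b, -a^2 - 2·a]].
At the point, J = [[-36.0000, 40.0000], [12.0000, -8.0000]] (det J = -192.0000).
Solving J·Δ = −F gives Δ = (-1.8750, -0.4375).
Then the next iterate is (a, b)₁ = (0.1250, -2.4375).

(0.1250, -2.4375)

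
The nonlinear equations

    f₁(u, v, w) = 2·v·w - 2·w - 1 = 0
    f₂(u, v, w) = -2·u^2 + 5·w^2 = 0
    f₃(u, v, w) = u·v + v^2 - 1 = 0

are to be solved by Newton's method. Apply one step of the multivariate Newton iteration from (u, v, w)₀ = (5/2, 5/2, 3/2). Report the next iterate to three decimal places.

(3.350, 0.683, 2.150)

At (5/2, 5/2, 3/2): F = (3.500, -1.250, 11.500).
Jacobian J = [[0, 2·w, 2·v - 2], [-4·u, 0, 10·w], [v, u + 2·v, 0]].
At the point, J = [[0.000, 3.000, 3.000], [-10.000, 0.000, 15.000], [2.500, 7.500, 0.000]] (det J = -112.500).
Solving J·Δ = −F gives Δ = (0.850, -1.817, 0.650).
Then the next iterate is (u, v, w)₁ = (3.350, 0.683, 2.150).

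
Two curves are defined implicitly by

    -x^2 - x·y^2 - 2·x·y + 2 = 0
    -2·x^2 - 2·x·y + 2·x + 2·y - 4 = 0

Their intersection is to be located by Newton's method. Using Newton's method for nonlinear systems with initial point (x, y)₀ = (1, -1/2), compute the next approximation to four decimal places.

At (1, -1/2): F = (1.7500, -4.0000).
Jacobian J = [[-2·x - y^2 - 2·y, -2·x·y - 2·x], [-4·x - 2·y + 2, -2·x + 2]].
At the point, J = [[-1.2500, -1.0000], [-1.0000, 0.0000]] (det J = -1.0000).
Solving J·Δ = −F gives Δ = (-4.0000, 6.7500).
Then the next iterate is (x, y)₁ = (-3.0000, 6.2500).

(-3.0000, 6.2500)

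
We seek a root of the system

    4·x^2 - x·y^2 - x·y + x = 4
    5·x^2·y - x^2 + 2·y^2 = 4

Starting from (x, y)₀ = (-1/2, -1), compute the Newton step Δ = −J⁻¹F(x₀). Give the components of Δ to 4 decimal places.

(-0.7000, -2.8000)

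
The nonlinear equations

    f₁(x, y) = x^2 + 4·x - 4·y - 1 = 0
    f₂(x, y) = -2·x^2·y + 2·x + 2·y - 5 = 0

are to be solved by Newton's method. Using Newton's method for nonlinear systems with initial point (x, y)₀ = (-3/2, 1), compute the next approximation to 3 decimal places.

At (-3/2, 1): F = (-8.750, -10.500).
Jacobian J = [[2·x + 4, -4], [-4·x·y + 2, -2·x^2 + 2]].
At the point, J = [[1.000, -4.000], [8.000, -2.500]] (det J = 29.500).
Solving J·Δ = −F gives Δ = (0.682, -2.017).
Then the next iterate is (x, y)₁ = (-0.818, -1.017).

(-0.818, -1.017)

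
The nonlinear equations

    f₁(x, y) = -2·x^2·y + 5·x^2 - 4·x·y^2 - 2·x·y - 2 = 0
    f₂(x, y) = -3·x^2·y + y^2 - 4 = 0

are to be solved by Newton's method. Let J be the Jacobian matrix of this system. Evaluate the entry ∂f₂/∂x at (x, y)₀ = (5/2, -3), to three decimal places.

∂f₂/∂x = -6·x·y.
At (5/2, -3) this is 45.000.

45.000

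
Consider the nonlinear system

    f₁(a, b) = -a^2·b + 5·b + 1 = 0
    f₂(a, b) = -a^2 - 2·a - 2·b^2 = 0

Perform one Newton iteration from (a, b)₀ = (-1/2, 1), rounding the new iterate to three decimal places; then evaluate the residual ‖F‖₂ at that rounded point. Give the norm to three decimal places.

2521.213

At (-1/2, 1): F = (5.750, -1.250).
Jacobian J = [[-2·a·b, -a^2 + 5], [-2·a - 2, -4·b]].
At the point, J = [[1.000, 4.750], [-1.000, -4.000]] (det J = 0.750).
Solving J·Δ = −F gives Δ = (22.750, -6.000).
Then the next iterate is (a, b)₁ = (22.250, -5.000).
Re-evaluating at (22.250, -5.000): F = (2451.31250, -589.56250), so ‖F‖₂ = 2521.213.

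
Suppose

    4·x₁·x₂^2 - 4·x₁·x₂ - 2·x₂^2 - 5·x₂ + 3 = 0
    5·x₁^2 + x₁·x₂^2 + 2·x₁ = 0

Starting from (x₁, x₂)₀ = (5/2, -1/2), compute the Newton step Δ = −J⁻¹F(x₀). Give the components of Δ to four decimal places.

At (5/2, -1/2): F = (12.5000, 36.8750).
Jacobian J = [[4·x₂^2 - 4·x₂, 8·x₁·x₂ - 4·x₁ - 4·x₂ - 5], [10·x₁ + x₂^2 + 2, 2·x₁·x₂]].
At the point, J = [[3.0000, -23.0000], [27.2500, -2.5000]] (det J = 619.2500).
Solving J·Δ = −F gives Δ = (-1.3191, 0.3714).

(-1.3191, 0.3714)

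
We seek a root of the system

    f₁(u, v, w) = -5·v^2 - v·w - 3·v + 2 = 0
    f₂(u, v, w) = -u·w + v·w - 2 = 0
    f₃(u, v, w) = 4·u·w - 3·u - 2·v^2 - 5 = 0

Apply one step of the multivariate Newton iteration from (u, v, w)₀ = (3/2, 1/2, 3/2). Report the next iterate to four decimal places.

At (3/2, 1/2, 3/2): F = (-1.5000, -3.5000, -1.0000).
Jacobian J = [[0, -10·v - w - 3, -v], [-w, w, -u + v], [4·w - 3, -4·v, 4·u]].
At the point, J = [[0.0000, -9.5000, -0.5000], [-1.5000, 1.5000, -1.0000], [3.0000, -2.0000, 6.0000]] (det J = -56.2500).
Solving J·Δ = −F gives Δ = (-3.9778, -0.2667, 2.0667).
Then the next iterate is (u, v, w)₁ = (-2.4778, 0.2333, 3.5667).

(-2.4778, 0.2333, 3.5667)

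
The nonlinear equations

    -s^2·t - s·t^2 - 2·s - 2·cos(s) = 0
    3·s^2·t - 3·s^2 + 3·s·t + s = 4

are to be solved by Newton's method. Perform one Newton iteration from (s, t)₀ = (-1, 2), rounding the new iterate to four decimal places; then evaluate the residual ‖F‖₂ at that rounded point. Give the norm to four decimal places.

2167.1112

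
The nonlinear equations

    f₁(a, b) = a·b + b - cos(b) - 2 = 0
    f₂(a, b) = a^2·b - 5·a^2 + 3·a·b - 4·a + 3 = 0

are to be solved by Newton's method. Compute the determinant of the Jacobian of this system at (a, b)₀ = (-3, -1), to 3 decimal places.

J = [[b, a + sin(b) + 1], [2·a·b - 10·a + 3·b - 4, a^2 + 3·a]].
At the point, J = [[-1.000, -2.84147], [29.000, 0.000]].
det J = 82.403.

82.403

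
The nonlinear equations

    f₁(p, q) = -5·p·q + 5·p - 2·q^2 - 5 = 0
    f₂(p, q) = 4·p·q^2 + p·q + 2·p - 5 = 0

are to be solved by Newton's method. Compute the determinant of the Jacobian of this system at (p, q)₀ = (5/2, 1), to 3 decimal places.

115.500

J = [[-5·q + 5, -5·p - 4·q], [4·q^2 + q + 2, 8·p·q + p]].
At the point, J = [[0.000, -16.500], [7.000, 22.500]].
det J = 115.500.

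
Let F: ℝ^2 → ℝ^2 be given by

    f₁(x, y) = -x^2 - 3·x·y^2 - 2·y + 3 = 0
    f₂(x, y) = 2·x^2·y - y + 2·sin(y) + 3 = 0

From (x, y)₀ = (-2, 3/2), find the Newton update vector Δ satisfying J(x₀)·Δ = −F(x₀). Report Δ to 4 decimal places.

At (-2, 3/2): F = (9.5000, 15.494990).
Jacobian J = [[-2·x - 3·y^2, -6·x·y - 2], [4·x·y, 2·x^2 + 2·cos(y) - 1]].
At the point, J = [[-2.7500, 16.0000], [-12.0000, 7.141474]] (det J = 172.360945).
Solving J·Δ = −F gives Δ = (1.0448, -0.4142).

(1.0448, -0.4142)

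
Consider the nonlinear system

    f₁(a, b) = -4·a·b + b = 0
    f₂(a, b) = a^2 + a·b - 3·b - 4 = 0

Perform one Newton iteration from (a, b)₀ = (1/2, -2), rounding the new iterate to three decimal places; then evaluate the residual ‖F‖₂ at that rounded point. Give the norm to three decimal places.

0.412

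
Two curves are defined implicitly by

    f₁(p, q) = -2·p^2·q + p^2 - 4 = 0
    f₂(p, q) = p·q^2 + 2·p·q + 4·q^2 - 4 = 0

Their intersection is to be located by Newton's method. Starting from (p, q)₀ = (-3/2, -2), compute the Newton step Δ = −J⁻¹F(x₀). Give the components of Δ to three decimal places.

(0.206, 0.923)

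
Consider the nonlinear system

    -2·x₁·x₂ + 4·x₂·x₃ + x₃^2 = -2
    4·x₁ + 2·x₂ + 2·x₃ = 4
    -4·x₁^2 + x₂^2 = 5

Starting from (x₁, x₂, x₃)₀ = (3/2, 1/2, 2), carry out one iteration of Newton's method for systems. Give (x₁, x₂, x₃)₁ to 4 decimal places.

(0.4500, 1.6500, -0.5500)

At (3/2, 1/2, 2): F = (8.5000, 7.0000, -13.7500).
Jacobian J = [[-2·x₂, -2·x₁ + 4·x₃, 4·x₂ + 2·x₃], [4, 2, 2], [-8·x₁, 2·x₂, 0]].
At the point, J = [[-1.0000, 5.0000, 6.0000], [4.0000, 2.0000, 2.0000], [-12.0000, 1.0000, 0.0000]] (det J = 50.0000).
Solving J·Δ = −F gives Δ = (-1.0500, 1.1500, -2.5500).
Then the next iterate is (x₁, x₂, x₃)₁ = (0.4500, 1.6500, -0.5500).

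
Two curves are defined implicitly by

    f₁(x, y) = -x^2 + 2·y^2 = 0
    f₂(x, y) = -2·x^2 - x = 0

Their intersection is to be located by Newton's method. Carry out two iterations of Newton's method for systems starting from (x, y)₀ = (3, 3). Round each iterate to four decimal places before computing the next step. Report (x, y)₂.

(0.5864, 0.6703)

At (3, 3): F = (9.0000, -21.0000).
Jacobian J = [[-2·x, 4·y], [-4·x - 1, 0]].
At the point, J = [[-6.0000, 12.0000], [-13.0000, 0.0000]] (det J = 156.0000).
Solving J·Δ = −F gives Δ = (-1.6154, -1.5577).
Then the next iterate is (x, y)₁ = (1.3846, 1.4423).
Round to (1.3846, 1.4423) and repeat: F = (2.243341, -5.218834), J = [[-2.7692, 5.7692], [-6.5384, 0.0000]].
Δ = (-0.7982, -0.7720), so (x, y)₂ = (0.5864, 0.6703).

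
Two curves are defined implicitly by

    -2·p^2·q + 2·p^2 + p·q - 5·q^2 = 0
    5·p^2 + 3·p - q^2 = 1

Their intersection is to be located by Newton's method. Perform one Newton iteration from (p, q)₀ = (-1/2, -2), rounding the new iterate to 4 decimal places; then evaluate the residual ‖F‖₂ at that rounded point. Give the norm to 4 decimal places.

At (-1/2, -2): F = (-17.5000, -5.2500).
Jacobian J = [[-4·p·q + 4·p + q, -2·p^2 + p - 10·q], [10·p + 3, -2·q]].
At the point, J = [[-8.0000, 19.0000], [-2.0000, 4.0000]] (det J = 6.0000).
Solving J·Δ = −F gives Δ = (-4.9583, -1.1667).
Then the next iterate is (p, q)₁ = (-5.4583, -3.1667).
Re-evaluating at (-5.4583, -3.1667): F = (215.422164, 121.562306), so ‖F‖₂ = 247.3542.

247.3542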